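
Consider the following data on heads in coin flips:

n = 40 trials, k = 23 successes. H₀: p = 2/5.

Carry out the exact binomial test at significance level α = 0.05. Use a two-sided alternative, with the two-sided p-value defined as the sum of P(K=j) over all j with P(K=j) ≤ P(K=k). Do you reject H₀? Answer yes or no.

reject H₀: yes

Exact binomial: n=40, k=23, p₀=2/5=0.4000
P(X=j) = C(n,j)·p₀^j·(1−p₀)^(n−j); p = Σ P(X=j) over j with P(X=j) ≤ P(X=23)
p-value (two-sided) = 0.03448
At α=0.05: p < α → reject H₀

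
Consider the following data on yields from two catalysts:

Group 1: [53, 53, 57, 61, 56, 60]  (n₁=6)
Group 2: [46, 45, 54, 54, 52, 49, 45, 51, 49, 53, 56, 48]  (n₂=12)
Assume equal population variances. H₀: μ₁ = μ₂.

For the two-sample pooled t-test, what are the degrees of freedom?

degrees of freedom = 16

df = n₁ + n₂ − 2 = 6 + 12 − 2 = 16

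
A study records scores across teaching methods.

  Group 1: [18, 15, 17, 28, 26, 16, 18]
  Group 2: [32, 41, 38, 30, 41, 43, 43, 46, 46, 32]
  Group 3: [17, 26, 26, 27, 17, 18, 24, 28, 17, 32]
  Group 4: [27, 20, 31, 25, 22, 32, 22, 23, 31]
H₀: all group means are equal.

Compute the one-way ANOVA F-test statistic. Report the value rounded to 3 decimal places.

test statistic = 23.362

Group means [19.71, 39.20, 23.20, 25.89], grand mean 27.639
SSB = Σnᵢ(x̄ᵢ−x̄)² = 2000.788; SSW = ΣΣ(x−x̄ᵢ)² = 913.517
MSB = 2000.788/3 = 666.9294; MSW = 913.517/32 = 28.5474
F = MSB/MSW = 23.3622
df = (3, 32)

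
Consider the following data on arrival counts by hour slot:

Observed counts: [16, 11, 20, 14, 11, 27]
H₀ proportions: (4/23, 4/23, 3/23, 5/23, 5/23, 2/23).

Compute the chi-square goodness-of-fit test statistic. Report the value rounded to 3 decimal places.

n = 99; E_i = n·p_i = [17.22, 17.22, 12.91, 21.52, 21.52, 8.61]
χ² = (16−17.22)²/17.22 + (11−17.22)²/17.22 + (20−12.91)²/12.91 + (14−21.52)²/21.52 + (11−21.52)²/21.52 + (27−8.61)²/8.61 = 53.2840
df = 5

test statistic = 53.284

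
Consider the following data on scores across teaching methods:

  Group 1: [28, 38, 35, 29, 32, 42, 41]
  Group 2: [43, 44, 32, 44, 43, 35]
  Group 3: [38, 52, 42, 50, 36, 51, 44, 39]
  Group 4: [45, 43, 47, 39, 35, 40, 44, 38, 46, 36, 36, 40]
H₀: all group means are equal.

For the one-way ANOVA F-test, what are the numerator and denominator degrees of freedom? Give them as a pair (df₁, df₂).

degrees of freedom = [3, 29]

k = 4 groups, N = 33 total
df = (k−1, N−k) = (4−1, 33−4) = (3, 29)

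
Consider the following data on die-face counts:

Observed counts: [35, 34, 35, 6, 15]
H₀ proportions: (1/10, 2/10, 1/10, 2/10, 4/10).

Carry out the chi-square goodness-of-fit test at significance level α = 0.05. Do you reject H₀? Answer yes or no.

reject H₀: yes

n = 125; E_i = n·p_i = [12.50, 25.00, 12.50, 25.00, 50.00]
χ² = (35−12.50)²/12.50 + (34−25.00)²/25.00 + (35−12.50)²/12.50 + (6−25.00)²/25.00 + (15−50.00)²/50.00 = 123.1800
df = 4
p-value (upper-tail) = 0.00000
At α=0.05: p < α → reject H₀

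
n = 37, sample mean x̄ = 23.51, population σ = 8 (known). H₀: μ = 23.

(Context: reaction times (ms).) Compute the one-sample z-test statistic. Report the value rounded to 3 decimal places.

test statistic = 0.388

SE = σ/√n = 8/√37 = 1.3152
z = (x̄−μ₀)/SE = (23.51−23)/1.3152 = 0.3878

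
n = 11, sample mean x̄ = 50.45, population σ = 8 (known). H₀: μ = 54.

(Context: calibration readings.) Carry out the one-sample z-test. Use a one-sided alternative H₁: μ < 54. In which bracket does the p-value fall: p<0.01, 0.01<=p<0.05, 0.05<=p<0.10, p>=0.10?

SE = σ/√n = 8/√11 = 2.4121
z = (x̄−μ₀)/SE = (50.45−54)/2.4121 = -1.4718
p-value (one-sided, H₁ less) = 0.07054
→ bracket: 0.05<=p<0.10

p-value bracket: 0.05<=p<0.10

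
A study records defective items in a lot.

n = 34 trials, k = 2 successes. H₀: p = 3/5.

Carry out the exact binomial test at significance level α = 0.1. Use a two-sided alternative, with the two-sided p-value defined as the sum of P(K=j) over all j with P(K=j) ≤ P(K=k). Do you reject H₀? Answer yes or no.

reject H₀: yes

Exact binomial: n=34, k=2, p₀=3/5=0.6000
P(X=j) = C(n,j)·p₀^j·(1−p₀)^(n−j); p = Σ P(X=j) over j with P(X=j) ≤ P(X=2)
p-value (two-sided) = 0.00000
At α=0.1: p < α → reject H₀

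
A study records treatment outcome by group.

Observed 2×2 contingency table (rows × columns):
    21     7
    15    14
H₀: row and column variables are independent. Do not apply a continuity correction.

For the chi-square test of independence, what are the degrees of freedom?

degrees of freedom = 1

df = (r−1)(c−1) = (2−1)·(2−1) = 1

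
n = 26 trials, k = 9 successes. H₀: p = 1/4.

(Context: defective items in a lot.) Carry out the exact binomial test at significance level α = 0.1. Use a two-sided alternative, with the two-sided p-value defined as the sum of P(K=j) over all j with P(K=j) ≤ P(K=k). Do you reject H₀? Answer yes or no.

Exact binomial: n=26, k=9, p₀=1/4=0.2500
P(X=j) = C(n,j)·p₀^j·(1−p₀)^(n−j); p = Σ P(X=j) over j with P(X=j) ≤ P(X=9)
p-value (two-sided) = 0.26064
At α=0.1: p ≥ α → fail to reject H₀

reject H₀: no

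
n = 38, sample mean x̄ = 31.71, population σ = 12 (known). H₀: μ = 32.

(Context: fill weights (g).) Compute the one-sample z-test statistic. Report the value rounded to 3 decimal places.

SE = σ/√n = 12/√38 = 1.9467
z = (x̄−μ₀)/SE = (31.71−32)/1.9467 = -0.1490

test statistic = -0.149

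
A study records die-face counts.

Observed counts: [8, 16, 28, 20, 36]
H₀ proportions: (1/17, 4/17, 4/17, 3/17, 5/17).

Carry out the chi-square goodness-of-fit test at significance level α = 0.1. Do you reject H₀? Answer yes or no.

n = 108; E_i = n·p_i = [6.35, 25.41, 25.41, 19.06, 31.76]
χ² = (8−6.35)²/6.35 + (16−25.41)²/25.41 + (28−25.41)²/25.41 + (20−19.06)²/19.06 + (36−31.76)²/31.76 = 4.7877
df = 4
p-value (upper-tail) = 0.30979
At α=0.1: p ≥ α → fail to reject H₀

reject H₀: no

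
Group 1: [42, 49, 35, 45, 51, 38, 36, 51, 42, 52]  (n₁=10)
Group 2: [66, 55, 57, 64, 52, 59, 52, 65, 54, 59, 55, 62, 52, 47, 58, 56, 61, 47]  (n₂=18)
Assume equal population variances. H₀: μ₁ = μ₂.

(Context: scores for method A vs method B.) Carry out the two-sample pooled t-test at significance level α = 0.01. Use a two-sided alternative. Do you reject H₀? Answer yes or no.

x̄₁=44.100, s₁=6.471, n₁=10
x̄₂=56.722, s₂=5.613, n₂=18
s_p² = [9·6.471² + 17·5.613²]/26 = 35.0966
SE = √(s_p²·(1/10+1/18)) = 2.3366
t = (44.100−56.722)/2.3366 = -5.4021
df = 26
p-value (two-sided) = 0.00001
At α=0.01: p < α → reject H₀

reject H₀: yes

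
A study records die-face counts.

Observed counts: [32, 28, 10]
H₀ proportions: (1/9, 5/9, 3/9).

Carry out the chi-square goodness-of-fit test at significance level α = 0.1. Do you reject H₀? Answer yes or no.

n = 70; E_i = n·p_i = [7.78, 38.89, 23.33]
χ² = (32−7.78)²/7.78 + (28−38.89)²/38.89 + (10−23.33)²/23.33 = 86.1029
df = 2
p-value (upper-tail) = 0.00000
At α=0.1: p < α → reject H₀

reject H₀: yes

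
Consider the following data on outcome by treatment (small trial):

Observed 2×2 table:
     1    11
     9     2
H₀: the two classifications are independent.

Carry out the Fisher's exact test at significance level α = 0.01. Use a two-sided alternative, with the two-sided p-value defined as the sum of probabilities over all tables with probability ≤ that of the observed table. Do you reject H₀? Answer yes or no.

Margins: r₁=12, r₂=11, c₁=10, c₂=13, n=23
p_obs = C(12,1)·C(11,9)/C(23,10); sum pmf over tables with pmf ≤ p_obs
p-value (two-sided) = 0.00064
At α=0.01: p < α → reject H₀

reject H₀: yes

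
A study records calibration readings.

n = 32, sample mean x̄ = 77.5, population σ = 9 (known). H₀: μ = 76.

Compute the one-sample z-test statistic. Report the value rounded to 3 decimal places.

SE = σ/√n = 9/√32 = 1.5910
z = (x̄−μ₀)/SE = (77.5−76)/1.5910 = 0.9428

test statistic = 0.943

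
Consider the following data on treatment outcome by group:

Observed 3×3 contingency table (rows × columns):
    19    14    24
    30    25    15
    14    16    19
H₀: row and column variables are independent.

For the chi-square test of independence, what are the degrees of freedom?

df = (r−1)(c−1) = (3−1)·(3−1) = 4

degrees of freedom = 4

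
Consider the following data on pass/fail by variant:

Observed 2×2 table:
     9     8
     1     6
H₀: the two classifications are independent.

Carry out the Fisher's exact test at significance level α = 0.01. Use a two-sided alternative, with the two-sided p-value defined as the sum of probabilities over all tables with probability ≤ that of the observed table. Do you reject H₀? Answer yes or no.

Margins: r₁=17, r₂=7, c₁=10, c₂=14, n=24
p_obs = C(17,9)·C(7,1)/C(24,10); sum pmf over tables with pmf ≤ p_obs
p-value (two-sided) = 0.17178
At α=0.01: p ≥ α → fail to reject H₀

reject H₀: no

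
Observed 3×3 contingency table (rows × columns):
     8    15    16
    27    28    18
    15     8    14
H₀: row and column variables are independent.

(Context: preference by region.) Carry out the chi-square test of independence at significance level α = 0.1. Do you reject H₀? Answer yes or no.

reject H₀: no

Row totals [39, 73, 37], col totals [50, 51, 48], n=149
χ² = (8−13.09)²/13.09 + (15−13.35)²/13.35 + (16−12.56)²/12.56 + (27−24.50)²/24.50 + (28−24.99)²/24.99 + (18−23.52)²/23.52 + (15−12.42)²/12.42 + (8−12.66)²/12.66 + (14−11.92)²/11.92 = 7.6538
df = 4
p-value (upper-tail) = 0.10512
At α=0.1: p ≥ α → fail to reject H₀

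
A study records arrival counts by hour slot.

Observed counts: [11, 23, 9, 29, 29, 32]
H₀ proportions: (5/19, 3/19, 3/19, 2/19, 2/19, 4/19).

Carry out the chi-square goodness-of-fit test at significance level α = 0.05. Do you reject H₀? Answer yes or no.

n = 133; E_i = n·p_i = [35.00, 21.00, 21.00, 14.00, 14.00, 28.00]
χ² = (11−35.00)²/35.00 + (23−21.00)²/21.00 + (9−21.00)²/21.00 + (29−14.00)²/14.00 + (29−14.00)²/14.00 + (32−28.00)²/28.00 = 56.2190
df = 5
p-value (upper-tail) = 0.00000
At α=0.05: p < α → reject H₀

reject H₀: yes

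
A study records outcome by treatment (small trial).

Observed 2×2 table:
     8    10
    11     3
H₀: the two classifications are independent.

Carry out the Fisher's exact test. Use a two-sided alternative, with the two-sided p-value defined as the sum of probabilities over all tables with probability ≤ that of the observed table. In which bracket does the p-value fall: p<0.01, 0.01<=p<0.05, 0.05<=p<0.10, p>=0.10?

p-value bracket: 0.05<=p<0.10

Margins: r₁=18, r₂=14, c₁=19, c₂=13, n=32
p_obs = C(18,8)·C(14,11)/C(32,19); sum pmf over tables with pmf ≤ p_obs
p-value (two-sided) = 0.07511
→ bracket: 0.05<=p<0.10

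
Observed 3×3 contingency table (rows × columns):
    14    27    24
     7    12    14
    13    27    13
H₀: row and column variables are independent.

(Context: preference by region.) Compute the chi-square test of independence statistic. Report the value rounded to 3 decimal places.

test statistic = 3.523

Row totals [65, 33, 53], col totals [34, 66, 51], n=151
χ² = (14−14.64)²/14.64 + (27−28.41)²/28.41 + (24−21.95)²/21.95 + (7−7.43)²/7.43 + (12−14.42)²/14.42 + (14−11.15)²/11.15 + (13−11.93)²/11.93 + (27−23.17)²/23.17 + (13−17.90)²/17.90 = 3.5232
df = 4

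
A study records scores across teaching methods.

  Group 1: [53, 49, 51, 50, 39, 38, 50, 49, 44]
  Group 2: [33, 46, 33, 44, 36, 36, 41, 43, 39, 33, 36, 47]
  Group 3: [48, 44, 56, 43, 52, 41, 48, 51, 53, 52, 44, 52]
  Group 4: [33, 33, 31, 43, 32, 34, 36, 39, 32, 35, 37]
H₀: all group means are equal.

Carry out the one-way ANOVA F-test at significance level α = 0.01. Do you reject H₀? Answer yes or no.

Group means [47.00, 38.92, 48.67, 35.00], grand mean 42.250
SSB = Σnᵢ(x̄ᵢ−x̄)² = 1408.667; SSW = ΣΣ(x−x̄ᵢ)² = 899.583
MSB = 1408.667/3 = 469.5556; MSW = 899.583/40 = 22.4896
F = MSB/MSW = 20.8788
df = (3, 40)
p-value (upper-tail) = 0.00000
At α=0.01: p < α → reject H₀

reject H₀: yes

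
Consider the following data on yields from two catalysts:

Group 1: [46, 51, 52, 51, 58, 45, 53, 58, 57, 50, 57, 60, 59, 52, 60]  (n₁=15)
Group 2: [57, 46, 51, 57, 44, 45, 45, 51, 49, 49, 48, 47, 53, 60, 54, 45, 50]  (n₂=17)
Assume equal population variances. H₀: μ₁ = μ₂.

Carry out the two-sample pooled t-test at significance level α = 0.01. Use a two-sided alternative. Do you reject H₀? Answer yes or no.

reject H₀: no

x̄₁=53.933, s₁=4.891, n₁=15
x̄₂=50.059, s₂=4.789, n₂=17
s_p² = [14·4.891² + 16·4.789²]/30 = 23.3958
SE = √(s_p²·(1/15+1/17)) = 1.7135
t = (53.933−50.059)/1.7135 = 2.2612
df = 30
p-value (two-sided) = 0.03116
At α=0.01: p ≥ α → fail to reject H₀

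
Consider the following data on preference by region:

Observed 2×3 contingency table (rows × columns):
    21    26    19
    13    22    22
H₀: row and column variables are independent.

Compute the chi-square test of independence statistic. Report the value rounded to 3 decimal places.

test statistic = 1.786

Row totals [66, 57], col totals [34, 48, 41], n=123
χ² = (21−18.24)²/18.24 + (26−25.76)²/25.76 + (19−22.00)²/22.00 + (13−15.76)²/15.76 + (22−22.24)²/22.24 + (22−19.00)²/19.00 = 1.7862
df = 2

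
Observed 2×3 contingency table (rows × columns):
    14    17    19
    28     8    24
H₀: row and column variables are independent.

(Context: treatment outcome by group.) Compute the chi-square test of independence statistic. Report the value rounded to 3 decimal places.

Row totals [50, 60], col totals [42, 25, 43], n=110
χ² = (14−19.09)²/19.09 + (17−11.36)²/11.36 + (19−19.55)²/19.55 + (28−22.91)²/22.91 + (8−13.64)²/13.64 + (24−23.45)²/23.45 = 7.6421
df = 2

test statistic = 7.642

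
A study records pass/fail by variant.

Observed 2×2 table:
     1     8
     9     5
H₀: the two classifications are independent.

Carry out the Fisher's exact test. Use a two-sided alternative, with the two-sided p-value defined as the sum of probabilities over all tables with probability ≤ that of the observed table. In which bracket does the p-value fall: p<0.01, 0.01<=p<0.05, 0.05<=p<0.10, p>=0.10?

Margins: r₁=9, r₂=14, c₁=10, c₂=13, n=23
p_obs = C(9,1)·C(14,9)/C(23,10); sum pmf over tables with pmf ≤ p_obs
p-value (two-sided) = 0.02881
→ bracket: 0.01<=p<0.05

p-value bracket: 0.01<=p<0.05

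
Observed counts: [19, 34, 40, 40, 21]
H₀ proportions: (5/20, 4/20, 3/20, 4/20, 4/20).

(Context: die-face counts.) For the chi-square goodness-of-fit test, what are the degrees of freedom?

degrees of freedom = 4

df = k − 1 = 5 − 1 = 4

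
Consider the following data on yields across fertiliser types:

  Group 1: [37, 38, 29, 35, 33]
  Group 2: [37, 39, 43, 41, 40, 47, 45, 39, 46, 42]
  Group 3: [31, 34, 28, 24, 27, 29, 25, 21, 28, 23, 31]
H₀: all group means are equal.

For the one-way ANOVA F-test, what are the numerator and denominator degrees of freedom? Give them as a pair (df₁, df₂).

k = 3 groups, N = 26 total
df = (k−1, N−k) = (3−1, 26−3) = (2, 23)

degrees of freedom = [2, 23]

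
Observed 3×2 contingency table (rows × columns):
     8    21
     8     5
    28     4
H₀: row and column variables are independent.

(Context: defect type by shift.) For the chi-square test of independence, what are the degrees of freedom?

degrees of freedom = 2

df = (r−1)(c−1) = (3−1)·(2−1) = 2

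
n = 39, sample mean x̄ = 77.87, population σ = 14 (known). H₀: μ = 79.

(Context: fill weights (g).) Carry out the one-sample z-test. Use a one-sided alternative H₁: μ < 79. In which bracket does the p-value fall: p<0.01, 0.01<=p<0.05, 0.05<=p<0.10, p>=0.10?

SE = σ/√n = 14/√39 = 2.2418
z = (x̄−μ₀)/SE = (77.87−79)/2.2418 = -0.5041
p-value (one-sided, H₁ less) = 0.30711
→ bracket: p>=0.10

p-value bracket: p>=0.10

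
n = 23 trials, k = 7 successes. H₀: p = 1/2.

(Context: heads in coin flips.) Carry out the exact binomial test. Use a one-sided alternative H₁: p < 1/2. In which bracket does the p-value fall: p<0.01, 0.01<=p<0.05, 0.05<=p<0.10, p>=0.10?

p-value bracket: 0.01<=p<0.05

Exact binomial: n=23, k=7, p₀=1/2=0.5000
P(X≤7) from Σ C(n,i)·p₀^i·(1−p₀)^(n−i)
p-value (one-sided, H₁ less) = 0.04657
→ bracket: 0.01<=p<0.05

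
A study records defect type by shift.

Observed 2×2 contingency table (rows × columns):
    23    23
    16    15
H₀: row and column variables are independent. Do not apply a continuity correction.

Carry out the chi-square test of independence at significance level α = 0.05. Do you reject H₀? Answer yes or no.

Row totals [46, 31], col totals [39, 38], n=77
χ² = (23−23.30)²/23.30 + (23−22.70)²/22.70 + (16−15.70)²/15.70 + (15−15.30)²/15.30 = 0.0193
df = 1
p-value (upper-tail) = 0.88958
At α=0.05: p ≥ α → fail to reject H₀

reject H₀: no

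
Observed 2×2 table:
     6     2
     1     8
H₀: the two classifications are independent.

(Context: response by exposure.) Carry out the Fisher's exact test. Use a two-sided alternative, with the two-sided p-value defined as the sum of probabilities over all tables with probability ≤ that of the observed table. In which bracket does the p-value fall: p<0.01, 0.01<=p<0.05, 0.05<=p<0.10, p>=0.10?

p-value bracket: 0.01<=p<0.05

Margins: r₁=8, r₂=9, c₁=7, c₂=10, n=17
p_obs = C(8,6)·C(9,1)/C(17,7); sum pmf over tables with pmf ≤ p_obs
p-value (two-sided) = 0.01522
→ bracket: 0.01<=p<0.05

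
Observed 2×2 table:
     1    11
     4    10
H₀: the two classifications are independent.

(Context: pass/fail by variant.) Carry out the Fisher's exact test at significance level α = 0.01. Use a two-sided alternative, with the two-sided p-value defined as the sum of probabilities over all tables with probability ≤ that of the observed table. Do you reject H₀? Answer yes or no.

Margins: r₁=12, r₂=14, c₁=5, c₂=21, n=26
p_obs = C(12,1)·C(14,4)/C(26,5); sum pmf over tables with pmf ≤ p_obs
p-value (two-sided) = 0.33043
At α=0.01: p ≥ α → fail to reject H₀

reject H₀: no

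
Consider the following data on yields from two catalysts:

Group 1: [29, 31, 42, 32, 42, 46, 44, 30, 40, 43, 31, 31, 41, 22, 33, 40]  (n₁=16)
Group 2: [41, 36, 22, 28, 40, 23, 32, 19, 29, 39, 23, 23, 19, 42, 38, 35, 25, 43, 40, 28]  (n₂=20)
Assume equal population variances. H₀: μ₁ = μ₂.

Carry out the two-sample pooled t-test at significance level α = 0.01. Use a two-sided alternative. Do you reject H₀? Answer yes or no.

x̄₁=36.062, s₁=6.942, n₁=16
x̄₂=31.250, s₂=8.271, n₂=20
s_p² = [15·6.942² + 19·8.271²]/34 = 59.4908
SE = √(s_p²·(1/16+1/20)) = 2.5870
t = (36.062−31.250)/2.5870 = 1.8602
df = 34
p-value (two-sided) = 0.07152
At α=0.01: p ≥ α → fail to reject H₀

reject H₀: no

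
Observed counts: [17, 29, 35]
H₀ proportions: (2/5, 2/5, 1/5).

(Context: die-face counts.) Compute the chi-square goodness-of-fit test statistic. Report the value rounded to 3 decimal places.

test statistic = 29.494

n = 81; E_i = n·p_i = [32.40, 32.40, 16.20]
χ² = (17−32.40)²/32.40 + (29−32.40)²/32.40 + (35−16.20)²/16.20 = 29.4938
df = 2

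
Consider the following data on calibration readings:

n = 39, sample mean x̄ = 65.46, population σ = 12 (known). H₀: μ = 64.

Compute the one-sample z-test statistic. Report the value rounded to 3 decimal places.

SE = σ/√n = 12/√39 = 1.9215
z = (x̄−μ₀)/SE = (65.46−64)/1.9215 = 0.7598

test statistic = 0.760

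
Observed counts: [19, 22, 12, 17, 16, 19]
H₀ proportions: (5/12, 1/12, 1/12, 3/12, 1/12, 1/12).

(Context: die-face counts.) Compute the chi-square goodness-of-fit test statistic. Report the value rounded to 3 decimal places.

n = 105; E_i = n·p_i = [43.75, 8.75, 8.75, 26.25, 8.75, 8.75]
χ² = (19−43.75)²/43.75 + (22−8.75)²/8.75 + (12−8.75)²/8.75 + (17−26.25)²/26.25 + (16−8.75)²/8.75 + (19−8.75)²/8.75 = 56.5467
df = 5

test statistic = 56.547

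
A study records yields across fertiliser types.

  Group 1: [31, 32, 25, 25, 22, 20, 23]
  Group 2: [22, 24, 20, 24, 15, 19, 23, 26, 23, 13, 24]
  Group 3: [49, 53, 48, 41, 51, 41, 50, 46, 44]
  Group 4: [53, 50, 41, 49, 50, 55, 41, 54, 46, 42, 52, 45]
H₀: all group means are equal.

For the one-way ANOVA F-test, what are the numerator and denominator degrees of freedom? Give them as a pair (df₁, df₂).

k = 4 groups, N = 39 total
df = (k−1, N−k) = (4−1, 39−4) = (3, 35)

degrees of freedom = [3, 35]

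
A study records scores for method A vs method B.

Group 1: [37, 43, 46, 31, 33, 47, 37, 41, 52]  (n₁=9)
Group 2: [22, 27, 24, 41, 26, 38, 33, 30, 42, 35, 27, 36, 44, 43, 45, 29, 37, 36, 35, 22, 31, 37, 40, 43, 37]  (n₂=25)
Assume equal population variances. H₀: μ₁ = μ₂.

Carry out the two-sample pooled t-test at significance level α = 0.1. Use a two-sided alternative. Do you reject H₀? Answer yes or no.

x̄₁=40.778, s₁=6.906, n₁=9
x̄₂=34.400, s₂=7.018, n₂=25
s_p² = [8·6.906² + 24·7.018²]/32 = 48.8611
SE = √(s_p²·(1/9+1/25)) = 2.7173
t = (40.778−34.400)/2.7173 = 2.3471
df = 32
p-value (two-sided) = 0.02527
At α=0.1: p < α → reject H₀

reject H₀: yes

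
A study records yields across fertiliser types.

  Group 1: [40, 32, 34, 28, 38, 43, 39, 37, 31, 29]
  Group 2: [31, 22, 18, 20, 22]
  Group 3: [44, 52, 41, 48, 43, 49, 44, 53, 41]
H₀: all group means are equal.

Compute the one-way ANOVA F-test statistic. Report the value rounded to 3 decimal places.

Group means [35.10, 22.60, 46.11], grand mean 36.625
SSB = Σnᵢ(x̄ᵢ−x̄)² = 1816.636; SSW = ΣΣ(x−x̄ᵢ)² = 492.989
MSB = 1816.636/2 = 908.3181; MSW = 492.989/21 = 23.4757
F = MSB/MSW = 38.6919
df = (2, 21)

test statistic = 38.692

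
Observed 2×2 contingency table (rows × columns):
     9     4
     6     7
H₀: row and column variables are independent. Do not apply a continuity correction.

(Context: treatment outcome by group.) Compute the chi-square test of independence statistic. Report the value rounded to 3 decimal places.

Row totals [13, 13], col totals [15, 11], n=26
χ² = (9−7.50)²/7.50 + (4−5.50)²/5.50 + (6−7.50)²/7.50 + (7−5.50)²/5.50 = 1.4182
df = 1

test statistic = 1.418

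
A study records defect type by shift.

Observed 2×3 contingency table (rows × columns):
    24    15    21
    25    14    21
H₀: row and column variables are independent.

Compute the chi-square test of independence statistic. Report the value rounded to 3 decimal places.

Row totals [60, 60], col totals [49, 29, 42], n=120
χ² = (24−24.50)²/24.50 + (15−14.50)²/14.50 + (21−21.00)²/21.00 + (25−24.50)²/24.50 + (14−14.50)²/14.50 + (21−21.00)²/21.00 = 0.0549
df = 2

test statistic = 0.055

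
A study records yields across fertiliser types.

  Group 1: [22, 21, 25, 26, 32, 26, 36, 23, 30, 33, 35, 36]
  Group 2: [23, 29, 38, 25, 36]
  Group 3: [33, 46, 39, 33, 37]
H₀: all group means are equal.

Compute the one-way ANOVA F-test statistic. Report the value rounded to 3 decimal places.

Group means [28.75, 30.20, 37.60], grand mean 31.091
SSB = Σnᵢ(x̄ᵢ−x̄)² = 281.568; SSW = ΣΣ(x−x̄ᵢ)² = 632.250
MSB = 281.568/2 = 140.7841; MSW = 632.250/19 = 33.2763
F = MSB/MSW = 4.2308
df = (2, 19)

test statistic = 4.231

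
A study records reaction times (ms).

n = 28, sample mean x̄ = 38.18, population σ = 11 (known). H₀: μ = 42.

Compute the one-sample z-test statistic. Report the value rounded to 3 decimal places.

SE = σ/√n = 11/√28 = 2.0788
z = (x̄−μ₀)/SE = (38.18−42)/2.0788 = -1.8376

test statistic = -1.838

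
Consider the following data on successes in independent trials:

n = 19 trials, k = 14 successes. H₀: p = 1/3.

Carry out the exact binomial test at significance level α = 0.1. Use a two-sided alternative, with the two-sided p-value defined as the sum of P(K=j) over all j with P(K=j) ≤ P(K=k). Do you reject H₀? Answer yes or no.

reject H₀: yes

Exact binomial: n=19, k=14, p₀=1/3=0.3333
P(X=j) = C(n,j)·p₀^j·(1−p₀)^(n−j); p = Σ P(X=j) over j with P(X=j) ≤ P(X=14)
p-value (two-sided) = 0.00038
At α=0.1: p < α → reject H₀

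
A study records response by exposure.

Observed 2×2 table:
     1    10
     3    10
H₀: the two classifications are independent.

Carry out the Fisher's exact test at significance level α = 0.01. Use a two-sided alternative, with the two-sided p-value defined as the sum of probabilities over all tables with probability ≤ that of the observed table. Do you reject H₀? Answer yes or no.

reject H₀: no

Margins: r₁=11, r₂=13, c₁=4, c₂=20, n=24
p_obs = C(11,1)·C(13,3)/C(24,4); sum pmf over tables with pmf ≤ p_obs
p-value (two-sided) = 0.59627
At α=0.01: p ≥ α → fail to reject H₀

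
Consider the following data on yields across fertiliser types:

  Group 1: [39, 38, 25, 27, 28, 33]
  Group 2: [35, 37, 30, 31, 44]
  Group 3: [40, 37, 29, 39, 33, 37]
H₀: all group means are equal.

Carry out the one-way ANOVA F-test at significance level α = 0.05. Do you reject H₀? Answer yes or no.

Group means [31.67, 35.40, 35.83], grand mean 34.235
SSB = Σnᵢ(x̄ᵢ−x̄)² = 61.692; SSW = ΣΣ(x−x̄ᵢ)² = 385.367
MSB = 61.692/2 = 30.8461; MSW = 385.367/14 = 27.5262
F = MSB/MSW = 1.1206
df = (2, 14)
p-value (upper-tail) = 0.35364
At α=0.05: p ≥ α → fail to reject H₀

reject H₀: no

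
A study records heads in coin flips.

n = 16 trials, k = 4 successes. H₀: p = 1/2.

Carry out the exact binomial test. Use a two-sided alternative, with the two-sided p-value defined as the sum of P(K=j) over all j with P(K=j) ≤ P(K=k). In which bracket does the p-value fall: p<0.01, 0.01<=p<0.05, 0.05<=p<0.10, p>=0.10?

p-value bracket: 0.05<=p<0.10

Exact binomial: n=16, k=4, p₀=1/2=0.5000
P(X=j) = C(n,j)·p₀^j·(1−p₀)^(n−j); p = Σ P(X=j) over j with P(X=j) ≤ P(X=4)
p-value (two-sided) = 0.07681
→ bracket: 0.05<=p<0.10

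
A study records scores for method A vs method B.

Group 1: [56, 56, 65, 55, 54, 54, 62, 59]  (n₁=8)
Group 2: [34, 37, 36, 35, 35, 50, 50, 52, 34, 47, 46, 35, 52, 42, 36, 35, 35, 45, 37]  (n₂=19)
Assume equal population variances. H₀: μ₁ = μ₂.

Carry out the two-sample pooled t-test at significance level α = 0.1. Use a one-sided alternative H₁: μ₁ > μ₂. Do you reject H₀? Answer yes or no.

reject H₀: yes

x̄₁=57.625, s₁=4.033, n₁=8
x̄₂=40.684, s₂=6.832, n₂=19
s_p² = [7·4.033² + 18·6.832²]/25 = 38.1592
SE = √(s_p²·(1/8+1/19)) = 2.6035
t = (57.625−40.684)/2.6035 = 6.5069
df = 25
p-value (one-sided, H₁ greater) = 0.00000
At α=0.1: p < α → reject H₀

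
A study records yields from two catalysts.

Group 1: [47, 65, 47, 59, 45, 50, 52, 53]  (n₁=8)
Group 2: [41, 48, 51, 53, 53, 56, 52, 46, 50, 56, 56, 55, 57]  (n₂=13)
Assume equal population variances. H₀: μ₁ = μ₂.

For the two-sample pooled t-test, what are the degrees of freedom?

df = n₁ + n₂ − 2 = 8 + 13 − 2 = 19

degrees of freedom = 19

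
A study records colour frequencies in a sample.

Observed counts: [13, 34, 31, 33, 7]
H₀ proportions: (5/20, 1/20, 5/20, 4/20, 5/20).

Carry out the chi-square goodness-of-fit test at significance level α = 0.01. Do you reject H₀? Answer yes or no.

n = 118; E_i = n·p_i = [29.50, 5.90, 29.50, 23.60, 29.50]
χ² = (13−29.50)²/29.50 + (34−5.90)²/5.90 + (31−29.50)²/29.50 + (33−23.60)²/23.60 + (7−29.50)²/29.50 = 164.0424
df = 4
p-value (upper-tail) = 0.00000
At α=0.01: p < α → reject H₀

reject H₀: yes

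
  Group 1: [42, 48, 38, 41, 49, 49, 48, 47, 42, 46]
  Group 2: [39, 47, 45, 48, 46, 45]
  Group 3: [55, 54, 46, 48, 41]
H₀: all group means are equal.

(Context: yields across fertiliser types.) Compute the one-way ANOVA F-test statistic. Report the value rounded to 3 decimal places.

Group means [45.00, 45.00, 48.80], grand mean 45.905
SSB = Σnᵢ(x̄ᵢ−x̄)² = 55.010; SSW = ΣΣ(x−x̄ᵢ)² = 322.800
MSB = 55.010/2 = 27.5048; MSW = 322.800/18 = 17.9333
F = MSB/MSW = 1.5337
df = (2, 18)

test statistic = 1.534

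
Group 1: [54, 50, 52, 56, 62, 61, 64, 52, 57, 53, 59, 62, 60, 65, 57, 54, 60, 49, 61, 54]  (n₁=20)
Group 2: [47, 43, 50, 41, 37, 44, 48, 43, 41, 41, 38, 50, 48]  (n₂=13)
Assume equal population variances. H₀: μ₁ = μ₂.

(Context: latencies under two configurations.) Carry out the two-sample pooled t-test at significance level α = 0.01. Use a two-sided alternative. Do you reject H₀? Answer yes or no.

reject H₀: yes

x̄₁=57.100, s₁=4.723, n₁=20
x̄₂=43.923, s₂=4.349, n₂=13
s_p² = [19·4.723² + 12·4.349²]/31 = 20.9911
SE = √(s_p²·(1/20+1/13)) = 1.6323
t = (57.100−43.923)/1.6323 = 8.0728
df = 31
p-value (two-sided) = 0.00000
At α=0.01: p < α → reject H₀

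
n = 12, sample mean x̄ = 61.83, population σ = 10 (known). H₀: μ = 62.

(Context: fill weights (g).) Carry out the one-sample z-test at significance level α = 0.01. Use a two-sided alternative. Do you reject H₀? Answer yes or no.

reject H₀: no

SE = σ/√n = 10/√12 = 2.8868
z = (x̄−μ₀)/SE = (61.83−62)/2.8868 = -0.0589
p-value (two-sided) = 0.95304
At α=0.01: p ≥ α → fail to reject H₀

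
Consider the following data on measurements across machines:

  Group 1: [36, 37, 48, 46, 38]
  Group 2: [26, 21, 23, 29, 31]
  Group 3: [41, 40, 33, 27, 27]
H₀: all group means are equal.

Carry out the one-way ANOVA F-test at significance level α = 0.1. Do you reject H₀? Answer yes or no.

Group means [41.00, 26.00, 33.60], grand mean 33.533
SSB = Σnᵢ(x̄ᵢ−x̄)² = 562.533; SSW = ΣΣ(x−x̄ᵢ)² = 375.200
MSB = 562.533/2 = 281.2667; MSW = 375.200/12 = 31.2667
F = MSB/MSW = 8.9957
df = (2, 12)
p-value (upper-tail) = 0.00410
At α=0.1: p < α → reject H₀

reject H₀: yes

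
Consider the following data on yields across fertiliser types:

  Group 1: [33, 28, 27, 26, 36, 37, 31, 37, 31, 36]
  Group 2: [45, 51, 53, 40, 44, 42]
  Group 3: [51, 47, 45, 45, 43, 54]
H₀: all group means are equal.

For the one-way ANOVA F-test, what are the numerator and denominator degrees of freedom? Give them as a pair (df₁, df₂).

degrees of freedom = [2, 19]

k = 3 groups, N = 22 total
df = (k−1, N−k) = (3−1, 22−3) = (2, 19)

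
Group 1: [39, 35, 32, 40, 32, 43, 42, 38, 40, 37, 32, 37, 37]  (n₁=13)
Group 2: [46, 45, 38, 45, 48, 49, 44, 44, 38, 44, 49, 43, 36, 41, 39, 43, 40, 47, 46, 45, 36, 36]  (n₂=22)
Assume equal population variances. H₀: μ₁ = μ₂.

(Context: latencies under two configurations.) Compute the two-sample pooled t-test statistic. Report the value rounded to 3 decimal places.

test statistic = -3.972

x̄₁=37.231, s₁=3.678, n₁=13
x̄₂=42.818, s₂=4.205, n₂=22
s_p² = [12·3.678² + 21·4.205²]/33 = 16.1691
SE = √(s_p²·(1/13+1/22)) = 1.4067
t = (37.231−42.818)/1.4067 = -3.9721
df = 33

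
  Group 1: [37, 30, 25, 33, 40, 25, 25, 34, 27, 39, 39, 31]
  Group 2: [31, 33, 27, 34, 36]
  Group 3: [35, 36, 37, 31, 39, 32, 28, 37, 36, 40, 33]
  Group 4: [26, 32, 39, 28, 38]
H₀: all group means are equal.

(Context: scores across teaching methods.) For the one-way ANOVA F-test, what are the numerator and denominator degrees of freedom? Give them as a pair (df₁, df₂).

k = 4 groups, N = 33 total
df = (k−1, N−k) = (4−1, 33−4) = (3, 29)

degrees of freedom = [3, 29]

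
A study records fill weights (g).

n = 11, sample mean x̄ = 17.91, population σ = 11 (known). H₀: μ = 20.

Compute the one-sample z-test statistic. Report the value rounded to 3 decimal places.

SE = σ/√n = 11/√11 = 3.3166
z = (x̄−μ₀)/SE = (17.91−20)/3.3166 = -0.6302

test statistic = -0.630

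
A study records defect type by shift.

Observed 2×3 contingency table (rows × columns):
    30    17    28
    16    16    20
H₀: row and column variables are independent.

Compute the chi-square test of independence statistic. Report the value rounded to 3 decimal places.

test statistic = 1.509

Row totals [75, 52], col totals [46, 33, 48], n=127
χ² = (30−27.17)²/27.17 + (17−19.49)²/19.49 + (28−28.35)²/28.35 + (16−18.83)²/18.83 + (16−13.51)²/13.51 + (20−19.65)²/19.65 = 1.5086
df = 2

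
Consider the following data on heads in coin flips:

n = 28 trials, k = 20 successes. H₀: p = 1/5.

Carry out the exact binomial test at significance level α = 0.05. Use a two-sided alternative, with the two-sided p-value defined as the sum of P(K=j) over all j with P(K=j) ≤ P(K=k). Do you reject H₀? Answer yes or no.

Exact binomial: n=28, k=20, p₀=1/5=0.2000
P(X=j) = C(n,j)·p₀^j·(1−p₀)^(n−j); p = Σ P(X=j) over j with P(X=j) ≤ P(X=20)
p-value (two-sided) = 0.00000
At α=0.05: p < α → reject H₀

reject H₀: yes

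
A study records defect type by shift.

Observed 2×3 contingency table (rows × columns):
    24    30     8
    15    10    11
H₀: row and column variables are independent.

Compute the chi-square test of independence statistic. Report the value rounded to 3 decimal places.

Row totals [62, 36], col totals [39, 40, 19], n=98
χ² = (24−24.67)²/24.67 + (30−25.31)²/25.31 + (8−12.02)²/12.02 + (15−14.33)²/14.33 + (10−14.69)²/14.69 + (11−6.98)²/6.98 = 6.0806
df = 2

test statistic = 6.081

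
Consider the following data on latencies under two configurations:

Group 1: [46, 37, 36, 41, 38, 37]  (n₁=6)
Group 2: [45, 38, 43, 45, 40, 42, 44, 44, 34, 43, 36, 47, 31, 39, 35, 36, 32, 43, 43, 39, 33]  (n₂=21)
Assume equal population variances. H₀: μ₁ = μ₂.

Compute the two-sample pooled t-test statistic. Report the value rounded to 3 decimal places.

test statistic = -0.212

x̄₁=39.167, s₁=3.764, n₁=6
x̄₂=39.619, s₂=4.801, n₂=21
s_p² = [5·3.764² + 20·4.801²]/25 = 21.2714
SE = √(s_p²·(1/6+1/21)) = 2.1350
t = (39.167−39.619)/2.1350 = -0.2119
df = 25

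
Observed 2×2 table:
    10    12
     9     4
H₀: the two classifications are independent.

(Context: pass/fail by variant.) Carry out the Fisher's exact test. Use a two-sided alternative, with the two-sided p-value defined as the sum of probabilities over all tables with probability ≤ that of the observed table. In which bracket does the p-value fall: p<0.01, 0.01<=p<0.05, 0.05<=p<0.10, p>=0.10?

Margins: r₁=22, r₂=13, c₁=19, c₂=16, n=35
p_obs = C(22,10)·C(13,9)/C(35,19); sum pmf over tables with pmf ≤ p_obs
p-value (two-sided) = 0.29282
→ bracket: p>=0.10

p-value bracket: p>=0.10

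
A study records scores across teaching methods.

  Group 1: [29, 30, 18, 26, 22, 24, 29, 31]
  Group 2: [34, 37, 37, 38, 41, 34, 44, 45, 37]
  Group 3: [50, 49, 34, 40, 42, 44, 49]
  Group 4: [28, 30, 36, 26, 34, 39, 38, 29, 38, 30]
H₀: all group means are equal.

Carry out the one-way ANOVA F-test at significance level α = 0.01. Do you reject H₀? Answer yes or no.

Group means [26.12, 38.56, 44.00, 32.80], grand mean 35.059
SSB = Σnᵢ(x̄ᵢ−x̄)² = 1359.185; SSW = ΣΣ(x−x̄ᵢ)² = 678.697
MSB = 1359.185/3 = 453.0617; MSW = 678.697/30 = 22.6232
F = MSB/MSW = 20.0264
df = (3, 30)
p-value (upper-tail) = 0.00000
At α=0.01: p < α → reject H₀

reject H₀: yes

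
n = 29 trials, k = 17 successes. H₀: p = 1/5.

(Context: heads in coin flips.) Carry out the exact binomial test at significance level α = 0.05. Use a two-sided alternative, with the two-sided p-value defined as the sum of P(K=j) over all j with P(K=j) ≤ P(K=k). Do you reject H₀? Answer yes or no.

reject H₀: yes

Exact binomial: n=29, k=17, p₀=1/5=0.2000
P(X=j) = C(n,j)·p₀^j·(1−p₀)^(n−j); p = Σ P(X=j) over j with P(X=j) ≤ P(X=17)
p-value (two-sided) = 0.00001
At α=0.05: p < α → reject H₀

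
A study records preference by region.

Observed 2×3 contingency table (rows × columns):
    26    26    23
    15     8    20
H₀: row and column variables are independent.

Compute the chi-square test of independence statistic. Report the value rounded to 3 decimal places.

test statistic = 4.330

Row totals [75, 43], col totals [41, 34, 43], n=118
χ² = (26−26.06)²/26.06 + (26−21.61)²/21.61 + (23−27.33)²/27.33 + (15−14.94)²/14.94 + (8−12.39)²/12.39 + (20−15.67)²/15.67 = 4.3304
df = 2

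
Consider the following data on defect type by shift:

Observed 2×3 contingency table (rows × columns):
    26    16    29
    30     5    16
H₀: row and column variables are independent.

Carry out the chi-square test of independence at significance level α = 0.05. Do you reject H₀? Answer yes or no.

reject H₀: yes

Row totals [71, 51], col totals [56, 21, 45], n=122
χ² = (26−32.59)²/32.59 + (16−12.22)²/12.22 + (29−26.19)²/26.19 + (30−23.41)²/23.41 + (5−8.78)²/8.78 + (16−18.81)²/18.81 = 6.7047
df = 2
p-value (upper-tail) = 0.03500
At α=0.05: p < α → reject H₀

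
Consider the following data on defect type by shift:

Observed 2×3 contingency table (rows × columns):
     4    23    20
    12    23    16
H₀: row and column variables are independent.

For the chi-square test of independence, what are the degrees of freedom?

df = (r−1)(c−1) = (2−1)·(3−1) = 2

degrees of freedom = 2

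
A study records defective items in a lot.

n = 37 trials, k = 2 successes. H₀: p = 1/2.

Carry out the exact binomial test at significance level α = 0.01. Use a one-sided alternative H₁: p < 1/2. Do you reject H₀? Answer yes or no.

reject H₀: yes

Exact binomial: n=37, k=2, p₀=1/2=0.5000
P(X≤2) from Σ C(n,i)·p₀^i·(1−p₀)^(n−i)
p-value (one-sided, H₁ less) = 0.00000
At α=0.01: p < α → reject H₀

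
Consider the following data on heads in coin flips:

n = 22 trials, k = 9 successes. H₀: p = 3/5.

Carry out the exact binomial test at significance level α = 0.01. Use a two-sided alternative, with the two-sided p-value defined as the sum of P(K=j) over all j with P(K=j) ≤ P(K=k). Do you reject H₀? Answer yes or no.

Exact binomial: n=22, k=9, p₀=3/5=0.6000
P(X=j) = C(n,j)·p₀^j·(1−p₀)^(n−j); p = Σ P(X=j) over j with P(X=j) ≤ P(X=9)
p-value (two-sided) = 0.08169
At α=0.01: p ≥ α → fail to reject H₀

reject H₀: no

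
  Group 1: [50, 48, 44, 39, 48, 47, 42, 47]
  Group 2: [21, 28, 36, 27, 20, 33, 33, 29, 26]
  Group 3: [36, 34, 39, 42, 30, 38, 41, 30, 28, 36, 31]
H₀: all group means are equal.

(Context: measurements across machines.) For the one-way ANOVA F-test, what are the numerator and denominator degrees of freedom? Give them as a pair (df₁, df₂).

k = 3 groups, N = 28 total
df = (k−1, N−k) = (3−1, 28−3) = (2, 25)

degrees of freedom = [2, 25]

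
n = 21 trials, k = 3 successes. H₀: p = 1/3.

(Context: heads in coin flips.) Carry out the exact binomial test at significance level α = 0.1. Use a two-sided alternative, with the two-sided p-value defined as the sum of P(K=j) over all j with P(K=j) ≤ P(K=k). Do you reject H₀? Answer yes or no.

Exact binomial: n=21, k=3, p₀=1/3=0.3333
P(X=j) = C(n,j)·p₀^j·(1−p₀)^(n−j); p = Σ P(X=j) over j with P(X=j) ≤ P(X=3)
p-value (two-sided) = 0.06736
At α=0.1: p < α → reject H₀

reject H₀: yes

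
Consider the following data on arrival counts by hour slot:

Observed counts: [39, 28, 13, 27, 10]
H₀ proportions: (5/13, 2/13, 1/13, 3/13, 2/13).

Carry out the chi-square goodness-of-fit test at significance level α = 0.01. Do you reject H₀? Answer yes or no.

reject H₀: no

n = 117; E_i = n·p_i = [45.00, 18.00, 9.00, 27.00, 18.00]
χ² = (39−45.00)²/45.00 + (28−18.00)²/18.00 + (13−9.00)²/9.00 + (27−27.00)²/27.00 + (10−18.00)²/18.00 = 11.6889
df = 4
p-value (upper-tail) = 0.01982
At α=0.01: p ≥ α → fail to reject H₀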